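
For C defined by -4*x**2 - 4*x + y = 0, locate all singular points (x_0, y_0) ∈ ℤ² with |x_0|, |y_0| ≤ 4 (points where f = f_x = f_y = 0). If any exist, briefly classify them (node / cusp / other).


No singular points in the scanned grid; C is smooth there.

Compute partial derivatives:
  f_x = -8*x - 4.
  f_y = 1.
f_y = 1 is a nonzero constant, so f_y never vanishes: no point (x, y) can satisfy f = f_x = f_y = 0. In particular no (x, y) ∈ {−4, ..., 4}² is singular; the curve is smooth.


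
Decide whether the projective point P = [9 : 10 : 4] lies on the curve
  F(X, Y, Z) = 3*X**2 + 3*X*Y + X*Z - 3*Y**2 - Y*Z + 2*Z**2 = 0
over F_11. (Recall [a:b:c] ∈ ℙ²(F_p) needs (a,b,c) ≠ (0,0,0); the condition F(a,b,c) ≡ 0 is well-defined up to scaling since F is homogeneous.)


F(9,10,4) ≡ 10 (mod 11); P is NOT on the curve.

Evaluate F(9, 10, 4) term-by-term (mod 11).
  3*X**2 ↦ 3·81·1·1 = 243
  3*X*Y ↦ 3·9·10·1 = 270
  X*Z ↦ 1·9·1·4 = 36
  -3*Y**2 ↦ -3·1·100·1 = -300
  -Y*Z ↦ -1·1·10·4 = -40
  2*Z**2 ↦ 2·1·1·16 = 32
Sum: F(9, 10, 4) = (243) + (270) + (36) + (-300) + (-40) + (32) = 241.
Reducing mod 11: 241 ≡ 10 (mod 11).
Since F(a, b, c) ≡ 10 ≠ 0 (mod 11), P does NOT lie on the curve.


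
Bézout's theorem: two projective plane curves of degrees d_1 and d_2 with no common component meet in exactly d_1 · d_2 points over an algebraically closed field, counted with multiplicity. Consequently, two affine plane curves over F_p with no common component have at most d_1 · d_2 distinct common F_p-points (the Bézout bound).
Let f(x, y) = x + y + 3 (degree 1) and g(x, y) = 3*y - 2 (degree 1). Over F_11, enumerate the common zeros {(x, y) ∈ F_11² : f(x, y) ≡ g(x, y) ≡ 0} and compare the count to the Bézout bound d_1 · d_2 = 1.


Common zeros: {(0, 8)}; count = 1; Bézout bound = 1.

deg(f) = 1, deg(g) = 1, so Bézout bound = 1.
Scan x ∈ F_11. For each x, list the y ∈ F_11 with f(x, y) ≡ 0 and those with g(x, y) ≡ 0 (mod 11); the common zeros in that column are the intersection.
  x = 0: f ≡ 0 at y ∈ {8}; g ≡ 0 at y ∈ {8}; common: {8}.
  x = 1: f ≡ 0 at y ∈ {7}; g ≡ 0 at y ∈ {8}; common: ∅.
  x = 2: f ≡ 0 at y ∈ {6}; g ≡ 0 at y ∈ {8}; common: ∅.
  x = 3: f ≡ 0 at y ∈ {5}; g ≡ 0 at y ∈ {8}; common: ∅.
  x = 4: f ≡ 0 at y ∈ {4}; g ≡ 0 at y ∈ {8}; common: ∅.
  x = 5: f ≡ 0 at y ∈ {3}; g ≡ 0 at y ∈ {8}; common: ∅.
  x = 6: f ≡ 0 at y ∈ {2}; g ≡ 0 at y ∈ {8}; common: ∅.
  x = 7: f ≡ 0 at y ∈ {1}; g ≡ 0 at y ∈ {8}; common: ∅.
  x = 8: f ≡ 0 at y ∈ {0}; g ≡ 0 at y ∈ {8}; common: ∅.
  x = 9: f ≡ 0 at y ∈ {10}; g ≡ 0 at y ∈ {8}; common: ∅.
  x = 10: f ≡ 0 at y ∈ {9}; g ≡ 0 at y ∈ {8}; common: ∅.
Collecting: common zeros = {(0, 8)}, so the count is 1.
Comparison with the Bézout bound: 1 ≤ 1 = deg(f)·deg(g), as expected for curves with no common component (the bound is attained).


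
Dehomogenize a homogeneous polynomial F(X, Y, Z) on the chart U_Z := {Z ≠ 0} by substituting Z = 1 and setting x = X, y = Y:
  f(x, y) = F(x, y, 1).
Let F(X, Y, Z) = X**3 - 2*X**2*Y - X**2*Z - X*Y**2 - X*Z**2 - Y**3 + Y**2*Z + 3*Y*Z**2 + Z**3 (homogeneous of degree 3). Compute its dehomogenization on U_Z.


f(x, y) = x**3 - 2*x**2*y - x**2 - x*y**2 - x - y**3 + y**2 + 3*y + 1

On U_Z we set Z = 1. Each monomial c·X^i·Y^j·Z^k in F becomes c·x^i·y^j·1^k = c·x^i·y^j.
Substituting Z = 1: F(X, Y, 1) = x**3 - 2*x**2*y - x**2 - x*y**2 - x - y**3 + y**2 + 3*y + 1.
Note: deg(f) ≤ deg(F) = 3; strict inequality happens when F is divisible by Z (lost terms).


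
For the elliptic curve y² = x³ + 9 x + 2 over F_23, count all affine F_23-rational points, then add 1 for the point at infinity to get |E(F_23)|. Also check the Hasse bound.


Affine points = {(0, 5), (0, 18), (1, 9), (1, 14), (11, 11), (11, 12), (13, 4), (13, 19), (15, 4), (15, 19), (17, 10), (17, 13), (18, 4), (18, 19)}; affine count = 14; |E(F_23)| = 15.

Discriminant check: Δ ∝ 4a³ + 27b² = 4·9³ + 27·2² = 4·729 + 27·4 ≡ 11 (mod 23). Nonzero ⇒ E is nonsingular.
For each x ∈ F_23, compute rhs = x³ + 9·x + 2 mod 23, then count y ∈ F_23 with y² ≡ rhs.
  x = 0: rhs = 2, matching y values: 5, 18 (2 points).
  x = 1: rhs = 12, matching y values: 9, 14 (2 points).
  x = 2: rhs = 5, matching y values: none (0 points).
  x = 3: rhs = 10, matching y values: none (0 points).
  x = 4: rhs = 10, matching y values: none (0 points).
  x = 5: rhs = 11, matching y values: none (0 points).
  x = 6: rhs = 19, matching y values: none (0 points).
  x = 7: rhs = 17, matching y values: none (0 points).
  x = 8: rhs = 11, matching y values: none (0 points).
  x = 9: rhs = 7, matching y values: none (0 points).
  x = 10: rhs = 11, matching y values: none (0 points).
  x = 11: rhs = 6, matching y values: 11, 12 (2 points).
  x = 12: rhs = 21, matching y values: none (0 points).
  x = 13: rhs = 16, matching y values: 4, 19 (2 points).
  x = 14: rhs = 20, matching y values: none (0 points).
  x = 15: rhs = 16, matching y values: 4, 19 (2 points).
  x = 16: rhs = 10, matching y values: none (0 points).
  x = 17: rhs = 8, matching y values: 10, 13 (2 points).
  x = 18: rhs = 16, matching y values: 4, 19 (2 points).
  x = 19: rhs = 17, matching y values: none (0 points).
  x = 20: rhs = 17, matching y values: none (0 points).
  x = 21: rhs = 22, matching y values: none (0 points).
  x = 22: rhs = 15, matching y values: none (0 points).
Total affine count: 14.
Full point count |E(F_23)| = 14 + 1 = 15.
Hasse bound: |15 − (23+1)| = |-9| = 9 ≤ 2√23 ≈ 9.5917 ✓.


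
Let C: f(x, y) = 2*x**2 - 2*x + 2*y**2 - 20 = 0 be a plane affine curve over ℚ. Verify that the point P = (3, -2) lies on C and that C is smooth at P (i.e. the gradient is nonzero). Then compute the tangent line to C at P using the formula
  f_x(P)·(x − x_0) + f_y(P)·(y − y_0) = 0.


Tangent line at P: 10*x - 8*y - 46 = 0.

Step 1: f(3, -2) = 0, so P lies on C.
Step 2: partial derivatives
  f_x(x, y) = 4*x - 2, f_y(x, y) = 4*y.
  f_x(P) = 10, f_y(P) = -8 (gradient nonzero, so P is smooth).
Step 3: tangent line at P: 10·(x − 3) + -8·(y − -2) = 0.
Expanding: 10*x - 8*y - 46 = 0.


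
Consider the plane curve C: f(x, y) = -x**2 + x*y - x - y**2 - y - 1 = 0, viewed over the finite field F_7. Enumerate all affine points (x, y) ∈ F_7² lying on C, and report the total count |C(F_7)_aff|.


Affine F_7-points: {(0, 2), (0, 4), (1, 2), (1, 5), (2, 0), (2, 1), (3, 4), (3, 5), (4, 0), (4, 3), (5, 1), (5, 3), (6, 6)}; count = 13.

For each of the 49 pairs (x, y) ∈ F_7², evaluate f(x, y) mod 7. Record the zeros.
  x = 0: [0↦6, 1↦4, 2↦0, 3↦1, 4↦0, 5↦4, 6↦6]  zeros at y ∈ {2, 4}
  x = 1: [0↦4, 1↦3, 2↦0, 3↦2, 4↦2, 5↦0, 6↦3]  zeros at y ∈ {2, 5}
  x = 2: [0↦0, 1↦0, 2↦5, 3↦1, 4↦2, 5↦1, 6↦5]  zeros at y ∈ {0, 1}
  x = 3: [0↦1, 1↦2, 2↦1, 3↦5, 4↦0, 5↦0, 6↦5]  zeros at y ∈ {4, 5}
  x = 4: [0↦0, 1↦2, 2↦2, 3↦0, 4↦3, 5↦4, 6↦3]  zeros at y ∈ {0, 3}
  x = 5: [0↦4, 1↦0, 2↦1, 3↦0, 4↦4, 5↦6, 6↦6]  zeros at y ∈ {1, 3}
  x = 6: [0↦6, 1↦3, 2↦5, 3↦5, 4↦3, 5↦6, 6↦0]  zeros at y ∈ {6}
Collecting zeros: affine points = {(0, 2), (0, 4), (1, 2), (1, 5), (2, 0), (2, 1), (3, 4), (3, 5), (4, 0), (4, 3), (5, 1), (5, 3), (6, 6)}.
Total count |C(F_7)_aff| = 13.


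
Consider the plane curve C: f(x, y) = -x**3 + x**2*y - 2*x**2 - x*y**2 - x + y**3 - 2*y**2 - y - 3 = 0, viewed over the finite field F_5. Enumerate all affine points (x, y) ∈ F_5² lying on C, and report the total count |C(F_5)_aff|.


Affine F_5-points: {(0, 1), (0, 2), (0, 4), (3, 3), (3, 4), (4, 3), (4, 4)}; count = 7.

For each of the 25 pairs (x, y) ∈ F_5², evaluate f(x, y) mod 5. Record the zeros.
  x = 0: [0↦2, 1↦0, 2↦0, 3↦3, 4↦0]  zeros at y ∈ {1, 2, 4}
  x = 1: [0↦3, 1↦1, 2↦4, 3↦3, 4↦4]  zeros at y ∈ ∅
  x = 2: [0↦4, 1↦4, 2↦2, 3↦4, 4↦1]  zeros at y ∈ ∅
  x = 3: [0↦4, 1↦3, 2↦3, 3↦0, 4↦0]  zeros at y ∈ {3, 4}
  x = 4: [0↦2, 1↦2, 2↦1, 3↦0, 4↦0]  zeros at y ∈ {3, 4}
Collecting zeros: affine points = {(0, 1), (0, 2), (0, 4), (3, 3), (3, 4), (4, 3), (4, 4)}.
Total count |C(F_5)_aff| = 7.


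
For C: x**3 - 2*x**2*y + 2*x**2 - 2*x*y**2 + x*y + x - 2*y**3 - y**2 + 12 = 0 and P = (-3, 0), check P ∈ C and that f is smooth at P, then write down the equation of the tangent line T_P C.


Tangent line at P: 16*x - 21*y + 48 = 0.

Step 1: f(-3, 0) = 0, so P lies on C.
Step 2: partial derivatives
  f_x(x, y) = 3*x**2 - 4*x*y + 4*x - 2*y**2 + y + 1, f_y(x, y) = -2*x**2 - 4*x*y + x - 6*y**2 - 2*y.
  f_x(P) = 16, f_y(P) = -21 (gradient nonzero, so P is smooth).
Step 3: tangent line at P: 16·(x − -3) + -21·(y − 0) = 0.
Expanding: 16*x - 21*y + 48 = 0.


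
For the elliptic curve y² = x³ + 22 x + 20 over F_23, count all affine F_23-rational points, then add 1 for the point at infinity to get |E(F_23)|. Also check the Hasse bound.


Affine points = {(2, 7), (2, 16), (5, 5), (5, 18), (6, 0), (8, 8), (8, 15), (9, 2), (9, 21), (11, 11), (11, 12), (14, 6), (14, 17), (16, 11), (16, 12), (19, 11), (19, 12)}; affine count = 17; |E(F_23)| = 18.

Discriminant check: Δ ∝ 4a³ + 27b² = 4·22³ + 27·20² = 4·10648 + 27·400 ≡ 9 (mod 23). Nonzero ⇒ E is nonsingular.
For each x ∈ F_23, compute rhs = x³ + 22·x + 20 mod 23, then count y ∈ F_23 with y² ≡ rhs.
  x = 0: rhs = 20, matching y values: none (0 points).
  x = 1: rhs = 20, matching y values: none (0 points).
  x = 2: rhs = 3, matching y values: 7, 16 (2 points).
  x = 3: rhs = 21, matching y values: none (0 points).
  x = 4: rhs = 11, matching y values: none (0 points).
  x = 5: rhs = 2, matching y values: 5, 18 (2 points).
  x = 6: rhs = 0, matching y values: 0 (1 points).
  x = 7: rhs = 11, matching y values: none (0 points).
  x = 8: rhs = 18, matching y values: 8, 15 (2 points).
  x = 9: rhs = 4, matching y values: 2, 21 (2 points).
  x = 10: rhs = 21, matching y values: none (0 points).
  x = 11: rhs = 6, matching y values: 11, 12 (2 points).
  x = 12: rhs = 11, matching y values: none (0 points).
  x = 13: rhs = 19, matching y values: none (0 points).
  x = 14: rhs = 13, matching y values: 6, 17 (2 points).
  x = 15: rhs = 22, matching y values: none (0 points).
  x = 16: rhs = 6, matching y values: 11, 12 (2 points).
  x = 17: rhs = 17, matching y values: none (0 points).
  x = 18: rhs = 15, matching y values: none (0 points).
  x = 19: rhs = 6, matching y values: 11, 12 (2 points).
  x = 20: rhs = 19, matching y values: none (0 points).
  x = 21: rhs = 14, matching y values: none (0 points).
  x = 22: rhs = 20, matching y values: none (0 points).
Total affine count: 17.
Full point count |E(F_23)| = 17 + 1 = 18.
Hasse bound: |18 − (23+1)| = |-6| = 6 ≤ 2√23 ≈ 9.5917 ✓.


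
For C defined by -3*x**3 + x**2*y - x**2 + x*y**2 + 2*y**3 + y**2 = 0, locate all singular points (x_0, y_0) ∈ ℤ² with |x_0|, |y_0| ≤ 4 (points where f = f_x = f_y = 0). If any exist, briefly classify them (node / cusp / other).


Singular points: {(0, 0)}; classification: node.

Compute partial derivatives:
  f_x = -9*x**2 + 2*x*y - 2*x + y**2.
  f_y = x**2 + 2*x*y + 6*y**2 + 2*y.
Scan x_0 ∈ {−4, ..., 4}. For each x_0, f_y(x_0, y) is a polynomial in y; find its integer roots y ∈ {−4, ..., 4}, then test f_x and f at those candidates.
  x = -4: f_y(-4, y) = 6*y**2 - 6*y + 16; no integer root y with |y| ≤ 4.
  x = -3: f_y(-3, y) = 6*y**2 - 4*y + 9; no integer root y with |y| ≤ 4.
  x = -2: f_y(-2, y) = 6*y**2 - 2*y + 4; no integer root y with |y| ≤ 4.
  x = -1: f_y(-1, y) = 6*y**2 + 1; no integer root y with |y| ≤ 4.
  x = 0: f_y(0, y) = 6*y**2 + 2*y; vanishes at y ∈ {0}. (0, 0): f_x = 0, f = 0 — SINGULAR.
  x = 1: f_y(1, y) = 6*y**2 + 4*y + 1; no integer root y with |y| ≤ 4.
  x = 2: f_y(2, y) = 6*y**2 + 6*y + 4; no integer root y with |y| ≤ 4.
  x = 3: f_y(3, y) = 6*y**2 + 8*y + 9; no integer root y with |y| ≤ 4.
  x = 4: f_y(4, y) = 6*y**2 + 10*y + 16; no integer root y with |y| ≤ 4.
Only singular point on the grid: (0, 0).
Classify: substitute x = 0 + u, y = 0 + v and expand: f = -3*u**3 + u**2*v - u**2 + u*v**2 + 2*v**3 + v**2.
No constant or linear terms (consistent with a singular point). Quadratic part: -u**2 + v**2. Cubic part: -3*u**3 + u**2*v + u*v**2 + 2*v**3.
The quadratic part v**2 - u**2 = (v − u)(v + u) splits into two distinct linear factors, so there are two distinct tangent lines y − 0 = ±(x − 0) — this is a node (ordinary double point).
Classification: node.


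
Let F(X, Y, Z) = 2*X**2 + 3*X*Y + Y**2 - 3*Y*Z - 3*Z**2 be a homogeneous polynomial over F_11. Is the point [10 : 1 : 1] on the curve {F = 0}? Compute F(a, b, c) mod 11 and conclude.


F(10,1,1) ≡ 5 (mod 11); P is NOT on the curve.

Evaluate F(10, 1, 1) term-by-term (mod 11).
  2*X**2 ↦ 2·100·1·1 = 200
  3*X*Y ↦ 3·10·1·1 = 30
  Y**2 ↦ 1·1·1·1 = 1
  -3*Y*Z ↦ -3·1·1·1 = -3
  -3*Z**2 ↦ -3·1·1·1 = -3
Sum: F(10, 1, 1) = (200) + (30) + (1) + (-3) + (-3) = 225.
Reducing mod 11: 225 ≡ 5 (mod 11).
Since F(a, b, c) ≡ 5 ≠ 0 (mod 11), P does NOT lie on the curve.


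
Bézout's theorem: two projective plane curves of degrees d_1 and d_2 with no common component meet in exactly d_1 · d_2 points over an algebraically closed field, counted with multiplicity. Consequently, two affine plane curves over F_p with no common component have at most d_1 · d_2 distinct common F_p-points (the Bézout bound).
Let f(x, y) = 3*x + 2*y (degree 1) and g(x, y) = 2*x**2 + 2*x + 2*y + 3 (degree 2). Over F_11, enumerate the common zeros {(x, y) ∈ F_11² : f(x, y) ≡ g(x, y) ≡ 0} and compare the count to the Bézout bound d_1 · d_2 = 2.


Common zeros: ∅; count = 0; Bézout bound = 2.

deg(f) = 1, deg(g) = 2, so Bézout bound = 2.
Scan x ∈ F_11. For each x, list the y ∈ F_11 with f(x, y) ≡ 0 and those with g(x, y) ≡ 0 (mod 11); the common zeros in that column are the intersection.
  x = 0: f ≡ 0 at y ∈ {0}; g ≡ 0 at y ∈ {4}; common: ∅.
  x = 1: f ≡ 0 at y ∈ {4}; g ≡ 0 at y ∈ {2}; common: ∅.
  x = 2: f ≡ 0 at y ∈ {8}; g ≡ 0 at y ∈ {9}; common: ∅.
  x = 3: f ≡ 0 at y ∈ {1}; g ≡ 0 at y ∈ {3}; common: ∅.
  x = 4: f ≡ 0 at y ∈ {5}; g ≡ 0 at y ∈ {6}; common: ∅.
  x = 5: f ≡ 0 at y ∈ {9}; g ≡ 0 at y ∈ {7}; common: ∅.
  x = 6: f ≡ 0 at y ∈ {2}; g ≡ 0 at y ∈ {6}; common: ∅.
  x = 7: f ≡ 0 at y ∈ {6}; g ≡ 0 at y ∈ {3}; common: ∅.
  x = 8: f ≡ 0 at y ∈ {10}; g ≡ 0 at y ∈ {9}; common: ∅.
  x = 9: f ≡ 0 at y ∈ {3}; g ≡ 0 at y ∈ {2}; common: ∅.
  x = 10: f ≡ 0 at y ∈ {7}; g ≡ 0 at y ∈ {4}; common: ∅.
Collecting: common zeros = ∅, so the count is 0.
Comparison with the Bézout bound: 0 ≤ 2 = deg(f)·deg(g), as expected for curves with no common component (the affine F_11-count falls short of the bound because intersections may lie at infinity, over extension fields, or carry multiplicity).


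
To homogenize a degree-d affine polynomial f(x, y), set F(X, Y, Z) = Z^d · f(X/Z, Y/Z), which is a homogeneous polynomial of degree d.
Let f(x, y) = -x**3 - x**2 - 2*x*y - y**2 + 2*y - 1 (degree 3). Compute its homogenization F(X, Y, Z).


F(X, Y, Z) = -X**3 - X**2*Z - 2*X*Y*Z - Y**2*Z + 2*Y*Z**2 - Z**3

deg(f) = 3.
Substitute x = X/Z, y = Y/Z into f, then multiply by Z^3.
  monomial -1·x^3·y^0 ↦ -1·X^3·Y^0·Z^0.
  monomial -1·x^2·y^0 ↦ -1·X^2·Y^0·Z^1.
  monomial -2·x^1·y^1 ↦ -2·X^1·Y^1·Z^1.
  monomial -1·x^0·y^2 ↦ -1·X^0·Y^2·Z^1.
  monomial 2·x^0·y^1 ↦ 2·X^0·Y^1·Z^2.
  monomial -1·x^0·y^0 ↦ -1·X^0·Y^0·Z^3.
Collecting: F(X, Y, Z) = -X**3 - X**2*Z - 2*X*Y*Z - Y**2*Z + 2*Y*Z**2 - Z**3.


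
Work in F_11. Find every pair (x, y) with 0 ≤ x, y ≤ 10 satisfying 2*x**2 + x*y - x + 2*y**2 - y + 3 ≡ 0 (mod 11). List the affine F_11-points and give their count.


Affine F_11-points: {(1, 3), (1, 8), (3, 1), (3, 9), (4, 6), (4, 9), (6, 4), (6, 10), (8, 1), (9, 3), (9, 4), (10, 6)}; count = 12.

For each of the 121 pairs (x, y) ∈ F_11², evaluate f(x, y) mod 11. Record the zeros.
  x = 0: [0↦3, 1↦4, 2↦9, 3↦7, 4↦9, 5↦4, 6↦3, 7↦6, 8↦2, 9↦2, 10↦6]  zeros at y ∈ ∅
  x = 1: [0↦4, 1↦6, 2↦1, 3↦0, 4↦3, 5↦10, 6↦10, 7↦3, 8↦0, 9↦1, 10↦6]  zeros at y ∈ {3, 8}
  x = 2: [0↦9, 1↦1, 2↦8, 3↦8, 4↦1, 5↦9, 6↦10, 7↦4, 8↦2, 9↦4, 10↦10]  zeros at y ∈ ∅
  x = 3: [0↦7, 1↦0, 2↦8, 3↦9, 4↦3, 5↦1, 6↦3, 7↦9, 8↦8, 9↦0, 10↦7]  zeros at y ∈ {1, 9}
  x = 4: [0↦9, 1↦3, 2↦1, 3↦3, 4↦9, 5↦8, 6↦0, 7↦7, 8↦7, 9↦0, 10↦8]  zeros at y ∈ {6, 9}
  x = 5: [0↦4, 1↦10, 2↦9, 3↦1, 4↦8, 5↦8, 6↦1, 7↦9, 8↦10, 9↦4, 10↦2]  zeros at y ∈ ∅
  x = 6: [0↦3, 1↦10, 2↦10, 3↦3, 4↦0, 5↦1, 6↦6, 7↦4, 8↦6, 9↦1, 10↦0]  zeros at y ∈ {4, 10}
  x = 7: [0↦6, 1↦3, 2↦4, 3↦9, 4↦7, 5↦9, 6↦4, 7↦3, 8↦6, 9↦2, 10↦2]  zeros at y ∈ ∅
  x = 8: [0↦2, 1↦0, 2↦2, 3↦8, 4↦7, 5↦10, 6↦6, 7↦6, 8↦10, 9↦7, 10↦8]  zeros at y ∈ {1}
  x = 9: [0↦2, 1↦1, 2↦4, 3↦0, 4↦0, 5↦4, 6↦1, 7↦2, 8↦7, 9↦5, 10↦7]  zeros at y ∈ {3, 4}
  x = 10: [0↦6, 1↦6, 2↦10, 3↦7, 4↦8, 5↦2, 6↦0, 7↦2, 8↦8, 9↦7, 10↦10]  zeros at y ∈ {6}
Collecting zeros: affine points = {(1, 3), (1, 8), (3, 1), (3, 9), (4, 6), (4, 9), (6, 4), (6, 10), (8, 1), (9, 3), (9, 4), (10, 6)}.
Total count |C(F_11)_aff| = 12.


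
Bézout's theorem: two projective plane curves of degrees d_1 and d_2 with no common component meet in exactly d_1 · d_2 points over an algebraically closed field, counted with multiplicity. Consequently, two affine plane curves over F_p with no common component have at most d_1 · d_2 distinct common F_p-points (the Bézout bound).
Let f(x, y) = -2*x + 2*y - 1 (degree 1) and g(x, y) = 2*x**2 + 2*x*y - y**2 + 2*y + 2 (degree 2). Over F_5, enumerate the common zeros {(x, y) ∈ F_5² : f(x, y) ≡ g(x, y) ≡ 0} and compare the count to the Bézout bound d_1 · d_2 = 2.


Common zeros: {(2, 0), (4, 2)}; count = 2; Bézout bound = 2.

deg(f) = 1, deg(g) = 2, so Bézout bound = 2.
Scan x ∈ F_5. For each x, list the y ∈ F_5 with f(x, y) ≡ 0 and those with g(x, y) ≡ 0 (mod 5); the common zeros in that column are the intersection.
  x = 0: f ≡ 0 at y ∈ {3}; g ≡ 0 at y ∈ ∅; common: ∅.
  x = 1: f ≡ 0 at y ∈ {4}; g ≡ 0 at y ∈ ∅; common: ∅.
  x = 2: f ≡ 0 at y ∈ {0}; g ≡ 0 at y ∈ {0, 1}; common: {0}.
  x = 3: f ≡ 0 at y ∈ {1}; g ≡ 0 at y ∈ {0, 3}; common: ∅.
  x = 4: f ≡ 0 at y ∈ {2}; g ≡ 0 at y ∈ {2, 3}; common: {2}.
Collecting: common zeros = {(2, 0), (4, 2)}, so the count is 2.
Comparison with the Bézout bound: 2 ≤ 2 = deg(f)·deg(g), as expected for curves with no common component (the bound is attained).


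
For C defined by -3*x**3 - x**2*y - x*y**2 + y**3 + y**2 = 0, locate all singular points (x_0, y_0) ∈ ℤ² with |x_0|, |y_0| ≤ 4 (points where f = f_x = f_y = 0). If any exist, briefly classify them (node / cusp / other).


Singular points: {(0, 0)}; classification: cusp.

Compute partial derivatives:
  f_x = -9*x**2 - 2*x*y - y**2.
  f_y = -x**2 - 2*x*y + 3*y**2 + 2*y.
Scan x_0 ∈ {−4, ..., 4}. For each x_0, f_y(x_0, y) is a polynomial in y; find its integer roots y ∈ {−4, ..., 4}, then test f_x and f at those candidates.
  x = -4: f_y(-4, y) = 3*y**2 + 10*y - 16; no integer root y with |y| ≤ 4.
  x = -3: f_y(-3, y) = 3*y**2 + 8*y - 9; no integer root y with |y| ≤ 4.
  x = -2: f_y(-2, y) = 3*y**2 + 6*y - 4; no integer root y with |y| ≤ 4.
  x = -1: f_y(-1, y) = 3*y**2 + 4*y - 1; no integer root y with |y| ≤ 4.
  x = 0: f_y(0, y) = 3*y**2 + 2*y; vanishes at y ∈ {0}. (0, 0): f_x = 0, f = 0 — SINGULAR.
  x = 1: f_y(1, y) = 3*y**2 - 1; no integer root y with |y| ≤ 4.
  x = 2: f_y(2, y) = 3*y**2 - 2*y - 4; no integer root y with |y| ≤ 4.
  x = 3: f_y(3, y) = 3*y**2 - 4*y - 9; no integer root y with |y| ≤ 4.
  x = 4: f_y(4, y) = 3*y**2 - 6*y - 16; no integer root y with |y| ≤ 4.
Only singular point on the grid: (0, 0).
Classify: substitute x = 0 + u, y = 0 + v and expand: f = -3*u**3 - u**2*v - u*v**2 + v**3 + v**2.
No constant or linear terms (consistent with a singular point). Quadratic part: v**2. Cubic part: -3*u**3 - u**2*v - u*v**2 + v**3.
The quadratic part v**2 is a perfect square, so there is a single (double) tangent line v = 0, i.e. y = 0. Restricting the cubic part to that line (v = 0) leaves -3*u**3 ≠ 0, so f is not divisible by v and the branch is v² ≈ 3*u**3 to lowest order — this is a cusp.
Classification: cusp.


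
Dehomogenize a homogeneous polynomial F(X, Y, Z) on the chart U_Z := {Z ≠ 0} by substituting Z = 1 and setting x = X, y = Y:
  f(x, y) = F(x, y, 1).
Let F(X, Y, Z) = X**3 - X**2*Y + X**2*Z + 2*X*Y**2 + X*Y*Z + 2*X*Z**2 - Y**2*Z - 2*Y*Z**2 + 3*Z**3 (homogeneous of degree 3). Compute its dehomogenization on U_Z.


f(x, y) = x**3 - x**2*y + x**2 + 2*x*y**2 + x*y + 2*x - y**2 - 2*y + 3

On U_Z we set Z = 1. Each monomial c·X^i·Y^j·Z^k in F becomes c·x^i·y^j·1^k = c·x^i·y^j.
Substituting Z = 1: F(X, Y, 1) = x**3 - x**2*y + x**2 + 2*x*y**2 + x*y + 2*x - y**2 - 2*y + 3.
Note: deg(f) ≤ deg(F) = 3; strict inequality happens when F is divisible by Z (lost terms).


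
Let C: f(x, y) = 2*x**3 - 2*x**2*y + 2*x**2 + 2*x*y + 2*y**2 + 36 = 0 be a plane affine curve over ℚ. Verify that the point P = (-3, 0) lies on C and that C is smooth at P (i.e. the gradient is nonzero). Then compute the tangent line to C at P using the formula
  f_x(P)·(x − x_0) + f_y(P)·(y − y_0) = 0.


Tangent line at P: 42*x - 24*y + 126 = 0.

Step 1: f(-3, 0) = 0, so P lies on C.
Step 2: partial derivatives
  f_x(x, y) = 6*x**2 - 4*x*y + 4*x + 2*y, f_y(x, y) = -2*x**2 + 2*x + 4*y.
  f_x(P) = 42, f_y(P) = -24 (gradient nonzero, so P is smooth).
Step 3: tangent line at P: 42·(x − -3) + -24·(y − 0) = 0.
Expanding: 42*x - 24*y + 126 = 0.


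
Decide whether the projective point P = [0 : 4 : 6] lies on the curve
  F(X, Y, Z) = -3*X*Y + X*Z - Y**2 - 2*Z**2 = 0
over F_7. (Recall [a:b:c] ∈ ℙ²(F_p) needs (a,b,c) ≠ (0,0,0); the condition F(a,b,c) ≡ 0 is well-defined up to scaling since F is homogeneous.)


F(0,4,6) ≡ 3 (mod 7); P is NOT on the curve.

Evaluate F(0, 4, 6) term-by-term (mod 7).
  -3*X*Y ↦ -3·0·4·1 = 0
  X*Z ↦ 1·0·1·6 = 0
  -Y**2 ↦ -1·1·16·1 = -16
  -2*Z**2 ↦ -2·1·1·36 = -72
Sum: F(0, 4, 6) = (0) + (0) + (-16) + (-72) = -88.
Reducing mod 7: -88 ≡ 3 (mod 7).
Since F(a, b, c) ≡ 3 ≠ 0 (mod 7), P does NOT lie on the curve.


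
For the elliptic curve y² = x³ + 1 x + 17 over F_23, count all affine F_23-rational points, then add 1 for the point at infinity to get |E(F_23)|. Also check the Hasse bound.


Affine points = {(2, 2), (2, 21), (3, 1), (3, 22), (4, 4), (4, 19), (5, 3), (5, 20), (6, 3), (6, 20), (8, 10), (8, 13), (11, 5), (11, 18), (12, 3), (12, 20), (15, 7), (15, 16), (16, 9), (16, 14), (17, 5), (17, 18), (18, 5), (18, 18), (19, 8), (19, 15)}; affine count = 26; |E(F_23)| = 27.

Discriminant check: Δ ∝ 4a³ + 27b² = 4·1³ + 27·17² = 4·1 + 27·289 ≡ 10 (mod 23). Nonzero ⇒ E is nonsingular.
For each x ∈ F_23, compute rhs = x³ + 1·x + 17 mod 23, then count y ∈ F_23 with y² ≡ rhs.
  x = 0: rhs = 17, matching y values: none (0 points).
  x = 1: rhs = 19, matching y values: none (0 points).
  x = 2: rhs = 4, matching y values: 2, 21 (2 points).
  x = 3: rhs = 1, matching y values: 1, 22 (2 points).
  x = 4: rhs = 16, matching y values: 4, 19 (2 points).
  x = 5: rhs = 9, matching y values: 3, 20 (2 points).
  x = 6: rhs = 9, matching y values: 3, 20 (2 points).
  x = 7: rhs = 22, matching y values: none (0 points).
  x = 8: rhs = 8, matching y values: 10, 13 (2 points).
  x = 9: rhs = 19, matching y values: none (0 points).
  x = 10: rhs = 15, matching y values: none (0 points).
  x = 11: rhs = 2, matching y values: 5, 18 (2 points).
  x = 12: rhs = 9, matching y values: 3, 20 (2 points).
  x = 13: rhs = 19, matching y values: none (0 points).
  x = 14: rhs = 15, matching y values: none (0 points).
  x = 15: rhs = 3, matching y values: 7, 16 (2 points).
  x = 16: rhs = 12, matching y values: 9, 14 (2 points).
  x = 17: rhs = 2, matching y values: 5, 18 (2 points).
  x = 18: rhs = 2, matching y values: 5, 18 (2 points).
  x = 19: rhs = 18, matching y values: 8, 15 (2 points).
  x = 20: rhs = 10, matching y values: none (0 points).
  x = 21: rhs = 7, matching y values: none (0 points).
  x = 22: rhs = 15, matching y values: none (0 points).
Total affine count: 26.
Full point count |E(F_23)| = 26 + 1 = 27.
Hasse bound: |27 − (23+1)| = |3| = 3 ≤ 2√23 ≈ 9.5917 ✓.


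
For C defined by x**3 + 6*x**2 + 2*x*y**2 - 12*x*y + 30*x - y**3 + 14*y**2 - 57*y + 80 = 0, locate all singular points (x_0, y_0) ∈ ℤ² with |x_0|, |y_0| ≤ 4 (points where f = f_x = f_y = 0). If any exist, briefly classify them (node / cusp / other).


Singular points: {(-2, 3)}; classification: cusp.

Compute partial derivatives:
  f_x = 3*x**2 + 12*x + 2*y**2 - 12*y + 30.
  f_y = 4*x*y - 12*x - 3*y**2 + 28*y - 57.
Scan x_0 ∈ {−4, ..., 4}. For each x_0, f_y(x_0, y) is a polynomial in y; find its integer roots y ∈ {−4, ..., 4}, then test f_x and f at those candidates.
  x = -4: f_y(-4, y) = -3*y**2 + 12*y - 9; vanishes at y ∈ {1, 3}. (-4, 1): f_x = 20 ≠ 0; (-4, 3): f_x = 12 ≠ 0.
  x = -3: f_y(-3, y) = -3*y**2 + 16*y - 21; vanishes at y ∈ {3}. (-3, 3): f_x = 3 ≠ 0.
  x = -2: f_y(-2, y) = -3*y**2 + 20*y - 33; vanishes at y ∈ {3}. (-2, 3): f_x = 0, f = 0 — SINGULAR.
  x = -1: f_y(-1, y) = -3*y**2 + 24*y - 45; vanishes at y ∈ {3}. (-1, 3): f_x = 3 ≠ 0.
  x = 0: f_y(0, y) = -3*y**2 + 28*y - 57; vanishes at y ∈ {3}. (0, 3): f_x = 12 ≠ 0.
  x = 1: f_y(1, y) = -3*y**2 + 32*y - 69; vanishes at y ∈ {3}. (1, 3): f_x = 27 ≠ 0.
  x = 2: f_y(2, y) = -3*y**2 + 36*y - 81; vanishes at y ∈ {3}. (2, 3): f_x = 48 ≠ 0.
  x = 3: f_y(3, y) = -3*y**2 + 40*y - 93; vanishes at y ∈ {3}. (3, 3): f_x = 75 ≠ 0.
  x = 4: f_y(4, y) = -3*y**2 + 44*y - 105; vanishes at y ∈ {3}. (4, 3): f_x = 108 ≠ 0.
Only singular point on the grid: (-2, 3).
Classify: substitute x = -2 + u, y = 3 + v and expand: f = u**3 + 2*u*v**2 - v**3 + v**2.
No constant or linear terms (consistent with a singular point). Quadratic part: v**2. Cubic part: u**3 + 2*u*v**2 - v**3.
The quadratic part v**2 is a perfect square, so there is a single (double) tangent line v = 0, i.e. y = 3. Restricting the cubic part to that line (v = 0) leaves u**3 ≠ 0, so f is not divisible by v and the branch is v² ≈ -u**3 to lowest order — this is a cusp.
Classification: cusp.


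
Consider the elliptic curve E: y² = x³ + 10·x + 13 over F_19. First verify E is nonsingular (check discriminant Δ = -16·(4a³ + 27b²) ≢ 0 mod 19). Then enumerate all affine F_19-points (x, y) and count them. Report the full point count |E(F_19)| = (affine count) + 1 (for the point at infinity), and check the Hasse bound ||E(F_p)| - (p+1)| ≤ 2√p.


Affine points = {(1, 9), (1, 10), (5, 6), (5, 13), (6, 2), (6, 17), (8, 4), (8, 15), (10, 7), (10, 12), (14, 3), (14, 16), (15, 2), (15, 17), (17, 2), (17, 17)}; affine count = 16; |E(F_19)| = 17.

Discriminant check: Δ ∝ 4a³ + 27b² = 4·10³ + 27·13² = 4·1000 + 27·169 ≡ 13 (mod 19). Nonzero ⇒ E is nonsingular.
For each x ∈ F_19, compute rhs = x³ + 10·x + 13 mod 19, then count y ∈ F_19 with y² ≡ rhs.
  x = 0: rhs = 13, matching y values: none (0 points).
  x = 1: rhs = 5, matching y values: 9, 10 (2 points).
  x = 2: rhs = 3, matching y values: none (0 points).
  x = 3: rhs = 13, matching y values: none (0 points).
  x = 4: rhs = 3, matching y values: none (0 points).
  x = 5: rhs = 17, matching y values: 6, 13 (2 points).
  x = 6: rhs = 4, matching y values: 2, 17 (2 points).
  x = 7: rhs = 8, matching y values: none (0 points).
  x = 8: rhs = 16, matching y values: 4, 15 (2 points).
  x = 9: rhs = 15, matching y values: none (0 points).
  x = 10: rhs = 11, matching y values: 7, 12 (2 points).
  x = 11: rhs = 10, matching y values: none (0 points).
  x = 12: rhs = 18, matching y values: none (0 points).
  x = 13: rhs = 3, matching y values: none (0 points).
  x = 14: rhs = 9, matching y values: 3, 16 (2 points).
  x = 15: rhs = 4, matching y values: 2, 17 (2 points).
  x = 16: rhs = 13, matching y values: none (0 points).
  x = 17: rhs = 4, matching y values: 2, 17 (2 points).
  x = 18: rhs = 2, matching y values: none (0 points).
Total affine count: 16.
Full point count |E(F_19)| = 16 + 1 = 17.
Hasse bound: |17 − (19+1)| = |-3| = 3 ≤ 2√19 ≈ 8.7178 ✓.


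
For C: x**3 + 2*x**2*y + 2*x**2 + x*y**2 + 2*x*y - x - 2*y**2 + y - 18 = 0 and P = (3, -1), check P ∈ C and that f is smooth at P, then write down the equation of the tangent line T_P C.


Tangent line at P: 25*x + 23*y - 52 = 0.

Step 1: f(3, -1) = 0, so P lies on C.
Step 2: partial derivatives
  f_x(x, y) = 3*x**2 + 4*x*y + 4*x + y**2 + 2*y - 1, f_y(x, y) = 2*x**2 + 2*x*y + 2*x - 4*y + 1.
  f_x(P) = 25, f_y(P) = 23 (gradient nonzero, so P is smooth).
Step 3: tangent line at P: 25·(x − 3) + 23·(y − -1) = 0.
Expanding: 25*x + 23*y - 52 = 0.


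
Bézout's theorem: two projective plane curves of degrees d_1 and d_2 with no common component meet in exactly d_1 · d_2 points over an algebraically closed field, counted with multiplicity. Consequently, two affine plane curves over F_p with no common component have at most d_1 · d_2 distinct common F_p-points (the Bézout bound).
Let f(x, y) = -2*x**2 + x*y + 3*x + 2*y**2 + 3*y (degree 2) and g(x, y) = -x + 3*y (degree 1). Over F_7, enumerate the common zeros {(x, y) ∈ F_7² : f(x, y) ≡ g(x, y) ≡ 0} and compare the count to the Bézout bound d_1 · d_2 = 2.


Common zeros: {(0, 0), (6, 2)}; count = 2; Bézout bound = 2.

deg(f) = 2, deg(g) = 1, so Bézout bound = 2.
Scan x ∈ F_7. For each x, list the y ∈ F_7 with f(x, y) ≡ 0 and those with g(x, y) ≡ 0 (mod 7); the common zeros in that column are the intersection.
  x = 0: f ≡ 0 at y ∈ {0, 2}; g ≡ 0 at y ∈ {0}; common: {0}.
  x = 1: f ≡ 0 at y ∈ {1, 4}; g ≡ 0 at y ∈ {5}; common: ∅.
  x = 2: f ≡ 0 at y ∈ ∅; g ≡ 0 at y ∈ {3}; common: ∅.
  x = 3: f ≡ 0 at y ∈ ∅; g ≡ 0 at y ∈ {1}; common: ∅.
  x = 4: f ≡ 0 at y ∈ ∅; g ≡ 0 at y ∈ {6}; common: ∅.
  x = 5: f ≡ 0 at y ∈ {0, 3}; g ≡ 0 at y ∈ {4}; common: ∅.
  x = 6: f ≡ 0 at y ∈ {2, 4}; g ≡ 0 at y ∈ {2}; common: {2}.
Collecting: common zeros = {(0, 0), (6, 2)}, so the count is 2.
Comparison with the Bézout bound: 2 ≤ 2 = deg(f)·deg(g), as expected for curves with no common component (the bound is attained).


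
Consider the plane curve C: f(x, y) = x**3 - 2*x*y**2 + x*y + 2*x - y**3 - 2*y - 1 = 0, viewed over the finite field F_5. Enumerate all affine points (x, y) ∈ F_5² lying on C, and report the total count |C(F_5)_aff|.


Affine F_5-points: {(4, 2)}; count = 1.

For each of the 25 pairs (x, y) ∈ F_5², evaluate f(x, y) mod 5. Record the zeros.
  x = 0: [0↦4, 1↦1, 2↦2, 3↦1, 4↦2]  zeros at y ∈ ∅
  x = 1: [0↦2, 1↦3, 2↦4, 3↦4, 4↦2]  zeros at y ∈ ∅
  x = 2: [0↦1, 1↦1, 2↦2, 3↦3, 4↦3]  zeros at y ∈ ∅
  x = 3: [0↦2, 1↦1, 2↦2, 3↦4, 4↦1]  zeros at y ∈ ∅
  x = 4: [0↦1, 1↦4, 2↦0, 3↦3, 4↦2]  zeros at y ∈ {2}
Collecting zeros: affine points = {(4, 2)}.
Total count |C(F_5)_aff| = 1.


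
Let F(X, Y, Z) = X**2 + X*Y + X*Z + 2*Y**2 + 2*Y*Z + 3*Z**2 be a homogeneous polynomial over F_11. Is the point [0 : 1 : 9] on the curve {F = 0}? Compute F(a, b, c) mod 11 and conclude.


F(0,1,9) ≡ 10 (mod 11); P is NOT on the curve.

Evaluate F(0, 1, 9) term-by-term (mod 11).
  X**2 ↦ 1·0·1·1 = 0
  X*Y ↦ 1·0·1·1 = 0
  X*Z ↦ 1·0·1·9 = 0
  2*Y**2 ↦ 2·1·1·1 = 2
  2*Y*Z ↦ 2·1·1·9 = 18
  3*Z**2 ↦ 3·1·1·81 = 243
Sum: F(0, 1, 9) = (0) + (0) + (0) + (2) + (18) + (243) = 263.
Reducing mod 11: 263 ≡ 10 (mod 11).
Since F(a, b, c) ≡ 10 ≠ 0 (mod 11), P does NOT lie on the curve.


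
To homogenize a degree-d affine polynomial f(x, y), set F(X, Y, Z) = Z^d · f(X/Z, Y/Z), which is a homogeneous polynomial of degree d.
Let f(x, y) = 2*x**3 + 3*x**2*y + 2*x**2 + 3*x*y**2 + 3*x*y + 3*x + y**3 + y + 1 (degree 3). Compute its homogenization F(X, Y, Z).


F(X, Y, Z) = 2*X**3 + 3*X**2*Y + 2*X**2*Z + 3*X*Y**2 + 3*X*Y*Z + 3*X*Z**2 + Y**3 + Y*Z**2 + Z**3

deg(f) = 3.
Substitute x = X/Z, y = Y/Z into f, then multiply by Z^3.
  monomial 2·x^3·y^0 ↦ 2·X^3·Y^0·Z^0.
  monomial 3·x^2·y^1 ↦ 3·X^2·Y^1·Z^0.
  monomial 2·x^2·y^0 ↦ 2·X^2·Y^0·Z^1.
  monomial 3·x^1·y^2 ↦ 3·X^1·Y^2·Z^0.
  monomial 3·x^1·y^1 ↦ 3·X^1·Y^1·Z^1.
  monomial 3·x^1·y^0 ↦ 3·X^1·Y^0·Z^2.
  monomial 1·x^0·y^3 ↦ 1·X^0·Y^3·Z^0.
  monomial 1·x^0·y^1 ↦ 1·X^0·Y^1·Z^2.
  monomial 1·x^0·y^0 ↦ 1·X^0·Y^0·Z^3.
Collecting: F(X, Y, Z) = 2*X**3 + 3*X**2*Y + 2*X**2*Z + 3*X*Y**2 + 3*X*Y*Z + 3*X*Z**2 + Y**3 + Y*Z**2 + Z**3.


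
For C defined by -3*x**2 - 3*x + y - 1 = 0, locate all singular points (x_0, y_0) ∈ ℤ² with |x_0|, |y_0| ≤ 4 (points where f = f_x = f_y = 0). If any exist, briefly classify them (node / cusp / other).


No singular points in the scanned grid; C is smooth there.

Compute partial derivatives:
  f_x = -6*x - 3.
  f_y = 1.
f_y = 1 is a nonzero constant, so f_y never vanishes: no point (x, y) can satisfy f = f_x = f_y = 0. In particular no (x, y) ∈ {−4, ..., 4}² is singular; the curve is smooth.


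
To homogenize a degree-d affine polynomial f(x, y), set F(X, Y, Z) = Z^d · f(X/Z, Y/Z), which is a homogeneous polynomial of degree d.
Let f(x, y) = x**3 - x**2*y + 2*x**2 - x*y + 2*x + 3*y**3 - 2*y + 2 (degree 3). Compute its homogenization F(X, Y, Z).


F(X, Y, Z) = X**3 - X**2*Y + 2*X**2*Z - X*Y*Z + 2*X*Z**2 + 3*Y**3 - 2*Y*Z**2 + 2*Z**3

deg(f) = 3.
Substitute x = X/Z, y = Y/Z into f, then multiply by Z^3.
  monomial 1·x^3·y^0 ↦ 1·X^3·Y^0·Z^0.
  monomial -1·x^2·y^1 ↦ -1·X^2·Y^1·Z^0.
  monomial 2·x^2·y^0 ↦ 2·X^2·Y^0·Z^1.
  monomial -1·x^1·y^1 ↦ -1·X^1·Y^1·Z^1.
  monomial 2·x^1·y^0 ↦ 2·X^1·Y^0·Z^2.
  monomial 3·x^0·y^3 ↦ 3·X^0·Y^3·Z^0.
  monomial -2·x^0·y^1 ↦ -2·X^0·Y^1·Z^2.
  monomial 2·x^0·y^0 ↦ 2·X^0·Y^0·Z^3.
Collecting: F(X, Y, Z) = X**3 - X**2*Y + 2*X**2*Z - X*Y*Z + 2*X*Z**2 + 3*Y**3 - 2*Y*Z**2 + 2*Z**3.


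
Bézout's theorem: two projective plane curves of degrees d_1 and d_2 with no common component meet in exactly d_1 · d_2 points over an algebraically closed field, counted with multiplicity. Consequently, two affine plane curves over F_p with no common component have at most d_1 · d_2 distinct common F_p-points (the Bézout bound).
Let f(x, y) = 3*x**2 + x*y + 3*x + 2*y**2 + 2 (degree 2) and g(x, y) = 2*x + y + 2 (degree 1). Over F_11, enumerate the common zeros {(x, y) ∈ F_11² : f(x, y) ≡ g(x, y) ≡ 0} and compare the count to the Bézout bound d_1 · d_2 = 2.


Common zeros: ∅; count = 0; Bézout bound = 2.

deg(f) = 2, deg(g) = 1, so Bézout bound = 2.
Scan x ∈ F_11. For each x, list the y ∈ F_11 with f(x, y) ≡ 0 and those with g(x, y) ≡ 0 (mod 11); the common zeros in that column are the intersection.
  x = 0: f ≡ 0 at y ∈ ∅; g ≡ 0 at y ∈ {9}; common: ∅.
  x = 1: f ≡ 0 at y ∈ {1, 4}; g ≡ 0 at y ∈ {7}; common: ∅.
  x = 2: f ≡ 0 at y ∈ {3, 7}; g ≡ 0 at y ∈ {5}; common: ∅.
  x = 3: f ≡ 0 at y ∈ ∅; g ≡ 0 at y ∈ {3}; common: ∅.
  x = 4: f ≡ 0 at y ∈ {4, 5}; g ≡ 0 at y ∈ {1}; common: ∅.
  x = 5: f ≡ 0 at y ∈ {1, 2}; g ≡ 0 at y ∈ {10}; common: ∅.
  x = 6: f ≡ 0 at y ∈ ∅; g ≡ 0 at y ∈ {8}; common: ∅.
  x = 7: f ≡ 0 at y ∈ {3, 10}; g ≡ 0 at y ∈ {6}; common: ∅.
  x = 8: f ≡ 0 at y ∈ {2, 5}; g ≡ 0 at y ∈ {4}; common: ∅.
  x = 9: f ≡ 0 at y ∈ ∅; g ≡ 0 at y ∈ {2}; common: ∅.
  x = 10: f ≡ 0 at y ∈ ∅; g ≡ 0 at y ∈ {0}; common: ∅.
Collecting: common zeros = ∅, so the count is 0.
Comparison with the Bézout bound: 0 ≤ 2 = deg(f)·deg(g), as expected for curves with no common component (the affine F_11-count falls short of the bound because intersections may lie at infinity, over extension fields, or carry multiplicity).


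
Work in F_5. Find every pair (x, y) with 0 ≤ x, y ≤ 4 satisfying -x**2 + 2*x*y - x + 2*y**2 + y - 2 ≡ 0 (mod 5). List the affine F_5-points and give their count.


Affine F_5-points: {(1, 2), (1, 4), (2, 2), (2, 3), (3, 1), (3, 3)}; count = 6.

For each of the 25 pairs (x, y) ∈ F_5², evaluate f(x, y) mod 5. Record the zeros.
  x = 0: [0↦3, 1↦1, 2↦3, 3↦4, 4↦4]  zeros at y ∈ ∅
  x = 1: [0↦1, 1↦1, 2↦0, 3↦3, 4↦0]  zeros at y ∈ {2, 4}
  x = 2: [0↦2, 1↦4, 2↦0, 3↦0, 4↦4]  zeros at y ∈ {2, 3}
  x = 3: [0↦1, 1↦0, 2↦3, 3↦0, 4↦1]  zeros at y ∈ {1, 3}
  x = 4: [0↦3, 1↦4, 2↦4, 3↦3, 4↦1]  zeros at y ∈ ∅
Collecting zeros: affine points = {(1, 2), (1, 4), (2, 2), (2, 3), (3, 1), (3, 3)}.
Total count |C(F_5)_aff| = 6.


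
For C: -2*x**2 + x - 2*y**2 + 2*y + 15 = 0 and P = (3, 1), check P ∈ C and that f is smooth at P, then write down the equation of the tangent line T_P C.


Tangent line at P: -11*x - 2*y + 35 = 0.

Step 1: f(3, 1) = 0, so P lies on C.
Step 2: partial derivatives
  f_x(x, y) = 1 - 4*x, f_y(x, y) = 2 - 4*y.
  f_x(P) = -11, f_y(P) = -2 (gradient nonzero, so P is smooth).
Step 3: tangent line at P: -11·(x − 3) + -2·(y − 1) = 0.
Expanding: -11*x - 2*y + 35 = 0.


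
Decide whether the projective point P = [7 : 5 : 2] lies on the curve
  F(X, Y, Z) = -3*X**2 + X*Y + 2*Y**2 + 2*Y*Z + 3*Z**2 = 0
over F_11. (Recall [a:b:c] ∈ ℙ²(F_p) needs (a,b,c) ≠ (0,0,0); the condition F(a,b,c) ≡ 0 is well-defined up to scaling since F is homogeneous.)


F(7,5,2) ≡ 3 (mod 11); P is NOT on the curve.

Evaluate F(7, 5, 2) term-by-term (mod 11).
  -3*X**2 ↦ -3·49·1·1 = -147
  X*Y ↦ 1·7·5·1 = 35
  2*Y**2 ↦ 2·1·25·1 = 50
  2*Y*Z ↦ 2·1·5·2 = 20
  3*Z**2 ↦ 3·1·1·4 = 12
Sum: F(7, 5, 2) = (-147) + (35) + (50) + (20) + (12) = -30.
Reducing mod 11: -30 ≡ 3 (mod 11).
Since F(a, b, c) ≡ 3 ≠ 0 (mod 11), P does NOT lie on the curve.


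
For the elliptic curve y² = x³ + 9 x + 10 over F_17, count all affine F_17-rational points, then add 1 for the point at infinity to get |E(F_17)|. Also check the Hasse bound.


Affine points = {(2, 6), (2, 11), (3, 8), (3, 9), (4, 5), (4, 12), (6, 5), (6, 12), (7, 5), (7, 12), (8, 4), (8, 13), (9, 2), (9, 15), (15, 1), (15, 16), (16, 0)}; affine count = 17; |E(F_17)| = 18.

Discriminant check: Δ ∝ 4a³ + 27b² = 4·9³ + 27·10² = 4·729 + 27·100 ≡ 6 (mod 17). Nonzero ⇒ E is nonsingular.
For each x ∈ F_17, compute rhs = x³ + 9·x + 10 mod 17, then count y ∈ F_17 with y² ≡ rhs.
  x = 0: rhs = 10, matching y values: none (0 points).
  x = 1: rhs = 3, matching y values: none (0 points).
  x = 2: rhs = 2, matching y values: 6, 11 (2 points).
  x = 3: rhs = 13, matching y values: 8, 9 (2 points).
  x = 4: rhs = 8, matching y values: 5, 12 (2 points).
  x = 5: rhs = 10, matching y values: none (0 points).
  x = 6: rhs = 8, matching y values: 5, 12 (2 points).
  x = 7: rhs = 8, matching y values: 5, 12 (2 points).
  x = 8: rhs = 16, matching y values: 4, 13 (2 points).
  x = 9: rhs = 4, matching y values: 2, 15 (2 points).
  x = 10: rhs = 12, matching y values: none (0 points).
  x = 11: rhs = 12, matching y values: none (0 points).
  x = 12: rhs = 10, matching y values: none (0 points).
  x = 13: rhs = 12, matching y values: none (0 points).
  x = 14: rhs = 7, matching y values: none (0 points).
  x = 15: rhs = 1, matching y values: 1, 16 (2 points).
  x = 16: rhs = 0, matching y values: 0 (1 points).
Total affine count: 17.
Full point count |E(F_17)| = 17 + 1 = 18.
Hasse bound: |18 − (17+1)| = |0| = 0 ≤ 2√17 ≈ 8.2462 ✓.


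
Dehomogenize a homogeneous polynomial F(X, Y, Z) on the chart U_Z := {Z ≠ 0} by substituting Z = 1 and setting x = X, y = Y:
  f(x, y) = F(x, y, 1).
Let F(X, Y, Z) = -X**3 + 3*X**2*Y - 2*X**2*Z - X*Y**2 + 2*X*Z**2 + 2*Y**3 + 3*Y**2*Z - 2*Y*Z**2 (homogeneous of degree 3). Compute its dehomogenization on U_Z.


f(x, y) = -x**3 + 3*x**2*y - 2*x**2 - x*y**2 + 2*x + 2*y**3 + 3*y**2 - 2*y

On U_Z we set Z = 1. Each monomial c·X^i·Y^j·Z^k in F becomes c·x^i·y^j·1^k = c·x^i·y^j.
Substituting Z = 1: F(X, Y, 1) = -x**3 + 3*x**2*y - 2*x**2 - x*y**2 + 2*x + 2*y**3 + 3*y**2 - 2*y.
Note: deg(f) ≤ deg(F) = 3; strict inequality happens when F is divisible by Z (lost terms).
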